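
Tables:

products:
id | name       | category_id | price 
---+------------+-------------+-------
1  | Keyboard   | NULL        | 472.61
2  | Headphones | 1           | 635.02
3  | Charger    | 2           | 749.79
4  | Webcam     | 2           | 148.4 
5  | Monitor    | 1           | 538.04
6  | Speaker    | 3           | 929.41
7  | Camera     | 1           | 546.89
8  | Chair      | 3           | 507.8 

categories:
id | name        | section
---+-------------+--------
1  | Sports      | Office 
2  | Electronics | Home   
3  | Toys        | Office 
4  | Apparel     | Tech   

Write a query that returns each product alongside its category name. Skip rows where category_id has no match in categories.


INNER JOIN keeps only products rows whose category_id matches an id in categories. Walk through each product:
  - product 1 (Keyboard): category_id=NULL, no match -> dropped
  - product 2 (Headphones): category_id=1 -> matches Sports
  - product 3 (Charger): category_id=2 -> matches Electronics
  - product 4 (Webcam): category_id=2 -> matches Electronics
  - product 5 (Monitor): category_id=1 -> matches Sports
  - product 6 (Speaker): category_id=3 -> matches Toys
  - product 7 (Camera): category_id=1 -> matches Sports
  - product 8 (Chair): category_id=3 -> matches Toys
So 1 of 8 rows is dropped.

SQL:
SELECT a.name, b.name AS category
FROM products a
INNER JOIN categories b ON a.category_id = b.id

Result:
name       | category   
-----------+------------
Headphones | Sports     
Charger    | Electronics
Webcam     | Electronics
Monitor    | Sports     
Speaker    | Toys       
Camera     | Sports     
Chair      | Toys       


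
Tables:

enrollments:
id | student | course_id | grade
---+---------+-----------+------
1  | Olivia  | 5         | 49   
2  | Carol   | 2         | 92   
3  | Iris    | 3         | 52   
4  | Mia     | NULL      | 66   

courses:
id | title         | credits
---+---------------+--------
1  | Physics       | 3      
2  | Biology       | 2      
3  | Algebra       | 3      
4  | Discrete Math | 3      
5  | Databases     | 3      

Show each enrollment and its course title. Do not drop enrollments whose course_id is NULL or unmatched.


LEFT JOIN keeps every row from enrollments (the left table); where course_id has no match in courses, the course columns become NULL. Walk through each enrollment:
  - enrollment 1 (Olivia): course_id=5 -> matches Databases
  - enrollment 2 (Carol): course_id=2 -> matches Biology
  - enrollment 3 (Iris): course_id=3 -> matches Algebra
  - enrollment 4 (Mia): course_id=NULL, no match -> kept with NULL
All 4 rows appear; 1 has NULL course.

SQL:
SELECT a.student, b.title AS course
FROM enrollments a
LEFT JOIN courses b ON a.course_id = b.id

Result:
student | course   
--------+----------
Olivia  | Databases
Carol   | Biology  
Iris    | Algebra  
Mia     | NULL     


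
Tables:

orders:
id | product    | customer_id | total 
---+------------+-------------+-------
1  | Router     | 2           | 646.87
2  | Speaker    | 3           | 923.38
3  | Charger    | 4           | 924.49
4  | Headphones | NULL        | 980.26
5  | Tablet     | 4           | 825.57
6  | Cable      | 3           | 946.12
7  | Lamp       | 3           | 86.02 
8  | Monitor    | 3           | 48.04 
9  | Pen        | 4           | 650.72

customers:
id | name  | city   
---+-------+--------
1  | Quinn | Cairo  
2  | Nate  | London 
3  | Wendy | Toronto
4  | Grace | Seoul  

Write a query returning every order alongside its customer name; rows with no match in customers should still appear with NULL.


LEFT JOIN keeps every row from orders (the left table); where customer_id has no match in customers, the customer columns become NULL. Walk through each order:
  - order 1 (Router): customer_id=2 -> matches Nate
  - order 2 (Speaker): customer_id=3 -> matches Wendy
  - order 3 (Charger): customer_id=4 -> matches Grace
  - order 4 (Headphones): customer_id=NULL, no match -> kept with NULL
  - order 5 (Tablet): customer_id=4 -> matches Grace
  - order 6 (Cable): customer_id=3 -> matches Wendy
  - order 7 (Lamp): customer_id=3 -> matches Wendy
  - order 8 (Monitor): customer_id=3 -> matches Wendy
  - order 9 (Pen): customer_id=4 -> matches Grace
All 9 rows appear; 1 has NULL customer.

SQL:
SELECT a.product, b.name AS customer
FROM orders a
LEFT JOIN customers b ON a.customer_id = b.id

Result:
product    | customer
-----------+---------
Router     | Nate    
Speaker    | Wendy   
Charger    | Grace   
Headphones | NULL    
Tablet     | Grace   
Cable      | Wendy   
Lamp       | Wendy   
Monitor    | Wendy   
Pen        | Grace   


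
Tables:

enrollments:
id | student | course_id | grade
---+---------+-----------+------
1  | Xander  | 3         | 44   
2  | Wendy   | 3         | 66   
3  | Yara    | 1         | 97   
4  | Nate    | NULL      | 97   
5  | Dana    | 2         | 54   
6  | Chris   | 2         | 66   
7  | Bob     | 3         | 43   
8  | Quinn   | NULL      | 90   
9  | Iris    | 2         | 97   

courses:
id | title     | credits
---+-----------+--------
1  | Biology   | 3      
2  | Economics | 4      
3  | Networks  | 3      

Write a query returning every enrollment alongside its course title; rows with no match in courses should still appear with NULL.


LEFT JOIN keeps every row from enrollments (the left table); where course_id has no match in courses, the course columns become NULL. Walk through each enrollment:
  - enrollment 1 (Xander): course_id=3 -> matches Networks
  - enrollment 2 (Wendy): course_id=3 -> matches Networks
  - enrollment 3 (Yara): course_id=1 -> matches Biology
  - enrollment 4 (Nate): course_id=NULL, no match -> kept with NULL
  - enrollment 5 (Dana): course_id=2 -> matches Economics
  - enrollment 6 (Chris): course_id=2 -> matches Economics
  - enrollment 7 (Bob): course_id=3 -> matches Networks
  - enrollment 8 (Quinn): course_id=NULL, no match -> kept with NULL
  - enrollment 9 (Iris): course_id=2 -> matches Economics
All 9 rows appear; 2 have NULL course.

SQL:
SELECT a.student, b.title AS course
FROM enrollments a
LEFT JOIN courses b ON a.course_id = b.id

Result:
student | course   
--------+----------
Xander  | Networks 
Wendy   | Networks 
Yara    | Biology  
Nate    | NULL     
Dana    | Economics
Chris   | Economics
Bob     | Networks 
Quinn   | NULL     
Iris    | Economics


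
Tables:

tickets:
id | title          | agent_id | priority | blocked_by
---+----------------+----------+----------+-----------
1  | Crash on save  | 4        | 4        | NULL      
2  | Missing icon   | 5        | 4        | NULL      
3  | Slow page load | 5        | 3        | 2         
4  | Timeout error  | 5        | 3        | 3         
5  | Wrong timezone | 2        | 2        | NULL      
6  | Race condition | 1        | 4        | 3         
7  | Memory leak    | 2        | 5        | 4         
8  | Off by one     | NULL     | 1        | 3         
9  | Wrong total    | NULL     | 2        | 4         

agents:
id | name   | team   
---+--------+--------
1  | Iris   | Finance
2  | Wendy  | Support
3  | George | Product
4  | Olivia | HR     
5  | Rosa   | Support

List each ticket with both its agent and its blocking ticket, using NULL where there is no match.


Two LEFT JOINs from the same base table tickets: one to agents via agent_id, one to tickets itself via blocked_by. Both are LEFT so every ticket is preserved.
Match against agents:
  - ticket 1 (Crash on save): agent_id=4 -> matches Olivia
  - ticket 2 (Missing icon): agent_id=5 -> matches Rosa
  - ticket 3 (Slow page load): agent_id=5 -> matches Rosa
  - ticket 4 (Timeout error): agent_id=5 -> matches Rosa
  - ticket 5 (Wrong timezone): agent_id=2 -> matches Wendy
  - ticket 6 (Race condition): agent_id=1 -> matches Iris
  - ticket 7 (Memory leak): agent_id=2 -> matches Wendy
  - ticket 8 (Off by one): agent_id=NULL, no match -> kept with NULL
  - ticket 9 (Wrong total): agent_id=NULL, no match -> kept with NULL
Match against tickets (self):
  - ticket 1 (Crash on save): blocked_by=NULL -> NULL
  - ticket 2 (Missing icon): blocked_by=NULL -> NULL
  - ticket 3 (Slow page load): blocked_by=2 -> Missing icon
  - ticket 4 (Timeout error): blocked_by=3 -> Slow page load
  - ticket 5 (Wrong timezone): blocked_by=NULL -> NULL
  - ticket 6 (Race condition): blocked_by=3 -> Slow page load
  - ticket 7 (Memory leak): blocked_by=4 -> Timeout error
  - ticket 8 (Off by one): blocked_by=3 -> Slow page load
  - ticket 9 (Wrong total): blocked_by=4 -> Timeout error

SQL:
SELECT a.title, b.name AS agent, c.title AS blocked_by
FROM tickets a
LEFT JOIN agents b ON a.agent_id = b.id
LEFT JOIN tickets c ON a.blocked_by = c.id

Result:
title          | agent  | blocked_by    
---------------+--------+---------------
Crash on save  | Olivia | NULL          
Missing icon   | Rosa   | NULL          
Slow page load | Rosa   | Missing icon  
Timeout error  | Rosa   | Slow page load
Wrong timezone | Wendy  | NULL          
Race condition | Iris   | Slow page load
Memory leak    | Wendy  | Timeout error 
Off by one     | NULL   | Slow page load
Wrong total    | NULL   | Timeout error 


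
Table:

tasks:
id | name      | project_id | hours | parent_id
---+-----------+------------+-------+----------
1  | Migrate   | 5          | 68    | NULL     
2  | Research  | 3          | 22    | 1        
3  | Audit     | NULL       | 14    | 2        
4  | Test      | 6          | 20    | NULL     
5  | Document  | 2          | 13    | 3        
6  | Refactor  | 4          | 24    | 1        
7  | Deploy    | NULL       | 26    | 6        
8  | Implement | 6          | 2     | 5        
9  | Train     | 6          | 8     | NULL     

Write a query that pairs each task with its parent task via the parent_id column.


This is a self-join: tasks is joined to a second copy of itself, matching each row's parent_id to another row's id. Use LEFT JOIN so rows with parent_id=NULL are kept.
  - task 1 (Migrate): parent_id=NULL -> NULL
  - task 2 (Research): parent_id=1 -> Migrate
  - task 3 (Audit): parent_id=2 -> Research
  - task 4 (Test): parent_id=NULL -> NULL
  - task 5 (Document): parent_id=3 -> Audit
  - task 6 (Refactor): parent_id=1 -> Migrate
  - task 7 (Deploy): parent_id=6 -> Refactor
  - task 8 (Implement): parent_id=5 -> Document
  - task 9 (Train): parent_id=NULL -> NULL

SQL:
SELECT a.name AS item, b.name AS parent
FROM tasks a
LEFT JOIN tasks b ON a.parent_id = b.id

Result:
item      | parent  
----------+---------
Migrate   | NULL    
Research  | Migrate 
Audit     | Research
Test      | NULL    
Document  | Audit   
Refactor  | Migrate 
Deploy    | Refactor
Implement | Document
Train     | NULL    


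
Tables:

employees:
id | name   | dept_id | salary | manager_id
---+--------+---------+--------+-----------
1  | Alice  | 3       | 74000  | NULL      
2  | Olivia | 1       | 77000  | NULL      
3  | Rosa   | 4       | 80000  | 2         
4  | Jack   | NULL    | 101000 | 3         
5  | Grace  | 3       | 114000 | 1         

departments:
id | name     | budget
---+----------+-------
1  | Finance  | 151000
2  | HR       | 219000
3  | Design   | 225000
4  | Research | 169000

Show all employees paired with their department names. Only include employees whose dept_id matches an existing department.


INNER JOIN keeps only employees rows whose dept_id matches an id in departments. Walk through each employee:
  - employee 1 (Alice): dept_id=3 -> matches Design
  - employee 2 (Olivia): dept_id=1 -> matches Finance
  - employee 3 (Rosa): dept_id=4 -> matches Research
  - employee 4 (Jack): dept_id=NULL, no match -> dropped
  - employee 5 (Grace): dept_id=3 -> matches Design
So 1 of 5 rows is dropped.

SQL:
SELECT a.name, b.name AS department
FROM employees a
INNER JOIN departments b ON a.dept_id = b.id

Result:
name   | department
-------+-----------
Alice  | Design    
Olivia | Finance   
Rosa   | Research  
Grace  | Design    


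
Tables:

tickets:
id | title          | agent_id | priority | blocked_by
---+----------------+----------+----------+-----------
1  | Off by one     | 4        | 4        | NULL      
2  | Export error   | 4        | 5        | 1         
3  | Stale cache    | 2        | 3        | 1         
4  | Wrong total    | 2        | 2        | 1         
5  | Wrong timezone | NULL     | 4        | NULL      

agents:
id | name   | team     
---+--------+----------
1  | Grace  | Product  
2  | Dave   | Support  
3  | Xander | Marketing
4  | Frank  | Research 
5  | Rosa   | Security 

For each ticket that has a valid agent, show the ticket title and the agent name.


INNER JOIN keeps only tickets rows whose agent_id matches an id in agents. Walk through each ticket:
  - ticket 1 (Off by one): agent_id=4 -> matches Frank
  - ticket 2 (Export error): agent_id=4 -> matches Frank
  - ticket 3 (Stale cache): agent_id=2 -> matches Dave
  - ticket 4 (Wrong total): agent_id=2 -> matches Dave
  - ticket 5 (Wrong timezone): agent_id=NULL, no match -> dropped
So 1 of 5 rows is dropped.

SQL:
SELECT a.title, b.name AS agent
FROM tickets a
INNER JOIN agents b ON a.agent_id = b.id

Result:
title        | agent
-------------+------
Off by one   | Frank
Export error | Frank
Stale cache  | Dave 
Wrong total  | Dave 


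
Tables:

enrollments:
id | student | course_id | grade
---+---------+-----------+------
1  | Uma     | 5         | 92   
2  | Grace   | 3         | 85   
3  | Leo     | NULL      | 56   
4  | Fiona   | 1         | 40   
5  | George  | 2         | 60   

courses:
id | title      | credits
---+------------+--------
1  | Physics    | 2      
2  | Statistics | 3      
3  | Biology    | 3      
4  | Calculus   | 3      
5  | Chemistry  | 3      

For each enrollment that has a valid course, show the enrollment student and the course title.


INNER JOIN keeps only enrollments rows whose course_id matches an id in courses. Walk through each enrollment:
  - enrollment 1 (Uma): course_id=5 -> matches Chemistry
  - enrollment 2 (Grace): course_id=3 -> matches Biology
  - enrollment 3 (Leo): course_id=NULL, no match -> dropped
  - enrollment 4 (Fiona): course_id=1 -> matches Physics
  - enrollment 5 (George): course_id=2 -> matches Statistics
So 1 of 5 rows is dropped.

SQL:
SELECT a.student, b.title AS course
FROM enrollments a
INNER JOIN courses b ON a.course_id = b.id

Result:
student | course    
--------+-----------
Uma     | Chemistry 
Grace   | Biology   
Fiona   | Physics   
George  | Statistics


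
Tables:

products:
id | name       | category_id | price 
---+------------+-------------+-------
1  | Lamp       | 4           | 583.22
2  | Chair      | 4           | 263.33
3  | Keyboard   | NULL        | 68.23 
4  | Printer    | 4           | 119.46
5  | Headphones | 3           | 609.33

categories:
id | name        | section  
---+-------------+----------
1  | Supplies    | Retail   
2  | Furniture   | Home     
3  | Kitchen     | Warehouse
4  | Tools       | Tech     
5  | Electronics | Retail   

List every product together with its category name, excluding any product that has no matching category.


INNER JOIN keeps only products rows whose category_id matches an id in categories. Walk through each product:
  - product 1 (Lamp): category_id=4 -> matches Tools
  - product 2 (Chair): category_id=4 -> matches Tools
  - product 3 (Keyboard): category_id=NULL, no match -> dropped
  - product 4 (Printer): category_id=4 -> matches Tools
  - product 5 (Headphones): category_id=3 -> matches Kitchen
So 1 of 5 rows is dropped.

SQL:
SELECT a.name, b.name AS category
FROM products a
INNER JOIN categories b ON a.category_id = b.id

Result:
name       | category
-----------+---------
Lamp       | Tools   
Chair      | Tools   
Printer    | Tools   
Headphones | Kitchen 


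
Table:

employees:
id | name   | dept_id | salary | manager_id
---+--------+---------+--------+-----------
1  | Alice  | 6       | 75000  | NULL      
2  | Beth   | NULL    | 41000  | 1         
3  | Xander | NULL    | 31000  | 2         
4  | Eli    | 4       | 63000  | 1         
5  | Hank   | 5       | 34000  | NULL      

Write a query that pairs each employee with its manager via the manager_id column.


This is a self-join: employees is joined to a second copy of itself, matching each row's manager_id to another row's id. Use LEFT JOIN so rows with manager_id=NULL are kept.
  - employee 1 (Alice): manager_id=NULL -> NULL
  - employee 2 (Beth): manager_id=1 -> Alice
  - employee 3 (Xander): manager_id=2 -> Beth
  - employee 4 (Eli): manager_id=1 -> Alice
  - employee 5 (Hank): manager_id=NULL -> NULL

SQL:
SELECT a.name AS item, b.name AS manager
FROM employees a
LEFT JOIN employees b ON a.manager_id = b.id

Result:
item   | manager
-------+--------
Alice  | NULL   
Beth   | Alice  
Xander | Beth   
Eli    | Alice  
Hank   | NULL   


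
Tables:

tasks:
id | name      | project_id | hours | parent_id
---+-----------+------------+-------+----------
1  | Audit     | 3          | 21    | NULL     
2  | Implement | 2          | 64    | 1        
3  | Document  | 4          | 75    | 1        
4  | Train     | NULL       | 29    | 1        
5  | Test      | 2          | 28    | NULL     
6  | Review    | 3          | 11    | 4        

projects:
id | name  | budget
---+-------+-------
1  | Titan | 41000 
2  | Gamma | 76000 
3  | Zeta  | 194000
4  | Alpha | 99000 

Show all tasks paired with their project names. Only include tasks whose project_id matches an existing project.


INNER JOIN keeps only tasks rows whose project_id matches an id in projects. Walk through each task:
  - task 1 (Audit): project_id=3 -> matches Zeta
  - task 2 (Implement): project_id=2 -> matches Gamma
  - task 3 (Document): project_id=4 -> matches Alpha
  - task 4 (Train): project_id=NULL, no match -> dropped
  - task 5 (Test): project_id=2 -> matches Gamma
  - task 6 (Review): project_id=3 -> matches Zeta
So 1 of 6 rows is dropped.

SQL:
SELECT a.name, b.name AS project
FROM tasks a
INNER JOIN projects b ON a.project_id = b.id

Result:
name      | project
----------+--------
Audit     | Zeta   
Implement | Gamma  
Document  | Alpha  
Test      | Gamma  
Review    | Zeta   


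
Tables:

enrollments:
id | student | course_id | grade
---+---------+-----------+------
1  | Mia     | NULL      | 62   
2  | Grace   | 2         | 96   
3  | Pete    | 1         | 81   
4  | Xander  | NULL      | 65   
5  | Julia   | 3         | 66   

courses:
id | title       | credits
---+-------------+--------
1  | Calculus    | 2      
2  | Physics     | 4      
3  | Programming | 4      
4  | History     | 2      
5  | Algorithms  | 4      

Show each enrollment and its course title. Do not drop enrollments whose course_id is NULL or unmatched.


LEFT JOIN keeps every row from enrollments (the left table); where course_id has no match in courses, the course columns become NULL. Walk through each enrollment:
  - enrollment 1 (Mia): course_id=NULL, no match -> kept with NULL
  - enrollment 2 (Grace): course_id=2 -> matches Physics
  - enrollment 3 (Pete): course_id=1 -> matches Calculus
  - enrollment 4 (Xander): course_id=NULL, no match -> kept with NULL
  - enrollment 5 (Julia): course_id=3 -> matches Programming
All 5 rows appear; 2 have NULL course.

SQL:
SELECT a.student, b.title AS course
FROM enrollments a
LEFT JOIN courses b ON a.course_id = b.id

Result:
student | course     
--------+------------
Mia     | NULL       
Grace   | Physics    
Pete    | Calculus   
Xander  | NULL       
Julia   | Programming


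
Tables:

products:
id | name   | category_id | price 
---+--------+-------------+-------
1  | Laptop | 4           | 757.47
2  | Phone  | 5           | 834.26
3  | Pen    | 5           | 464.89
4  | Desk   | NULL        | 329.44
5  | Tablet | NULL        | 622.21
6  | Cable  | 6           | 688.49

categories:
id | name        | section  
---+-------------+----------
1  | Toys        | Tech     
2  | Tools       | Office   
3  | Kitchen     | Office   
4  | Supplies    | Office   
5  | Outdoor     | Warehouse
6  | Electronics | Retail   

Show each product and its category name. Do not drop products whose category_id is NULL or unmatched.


LEFT JOIN keeps every row from products (the left table); where category_id has no match in categories, the category columns become NULL. Walk through each product:
  - product 1 (Laptop): category_id=4 -> matches Supplies
  - product 2 (Phone): category_id=5 -> matches Outdoor
  - product 3 (Pen): category_id=5 -> matches Outdoor
  - product 4 (Desk): category_id=NULL, no match -> kept with NULL
  - product 5 (Tablet): category_id=NULL, no match -> kept with NULL
  - product 6 (Cable): category_id=6 -> matches Electronics
All 6 rows appear; 2 have NULL category.

SQL:
SELECT a.name, b.name AS category
FROM products a
LEFT JOIN categories b ON a.category_id = b.id

Result:
name   | category   
-------+------------
Laptop | Supplies   
Phone  | Outdoor    
Pen    | Outdoor    
Desk   | NULL       
Tablet | NULL       
Cable  | Electronics


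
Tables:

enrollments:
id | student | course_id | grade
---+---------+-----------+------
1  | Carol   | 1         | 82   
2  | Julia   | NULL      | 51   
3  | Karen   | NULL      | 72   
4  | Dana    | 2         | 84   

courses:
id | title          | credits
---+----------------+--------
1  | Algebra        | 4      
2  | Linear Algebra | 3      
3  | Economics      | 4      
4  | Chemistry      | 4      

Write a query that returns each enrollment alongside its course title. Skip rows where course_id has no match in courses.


INNER JOIN keeps only enrollments rows whose course_id matches an id in courses. Walk through each enrollment:
  - enrollment 1 (Carol): course_id=1 -> matches Algebra
  - enrollment 2 (Julia): course_id=NULL, no match -> dropped
  - enrollment 3 (Karen): course_id=NULL, no match -> dropped
  - enrollment 4 (Dana): course_id=2 -> matches Linear Algebra
So 2 of 4 rows are dropped.

SQL:
SELECT a.student, b.title AS course
FROM enrollments a
INNER JOIN courses b ON a.course_id = b.id

Result:
student | course        
--------+---------------
Carol   | Algebra       
Dana    | Linear Algebra


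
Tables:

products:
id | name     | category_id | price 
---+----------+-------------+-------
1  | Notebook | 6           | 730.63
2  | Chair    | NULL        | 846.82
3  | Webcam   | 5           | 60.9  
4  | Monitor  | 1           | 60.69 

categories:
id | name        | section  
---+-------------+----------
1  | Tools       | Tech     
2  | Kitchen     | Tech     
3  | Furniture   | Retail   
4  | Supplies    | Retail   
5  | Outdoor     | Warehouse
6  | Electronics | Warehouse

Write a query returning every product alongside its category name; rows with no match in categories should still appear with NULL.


LEFT JOIN keeps every row from products (the left table); where category_id has no match in categories, the category columns become NULL. Walk through each product:
  - product 1 (Notebook): category_id=6 -> matches Electronics
  - product 2 (Chair): category_id=NULL, no match -> kept with NULL
  - product 3 (Webcam): category_id=5 -> matches Outdoor
  - product 4 (Monitor): category_id=1 -> matches Tools
All 4 rows appear; 1 has NULL category.

SQL:
SELECT a.name, b.name AS category
FROM products a
LEFT JOIN categories b ON a.category_id = b.id

Result:
name     | category   
---------+------------
Notebook | Electronics
Chair    | NULL       
Webcam   | Outdoor    
Monitor  | Tools      


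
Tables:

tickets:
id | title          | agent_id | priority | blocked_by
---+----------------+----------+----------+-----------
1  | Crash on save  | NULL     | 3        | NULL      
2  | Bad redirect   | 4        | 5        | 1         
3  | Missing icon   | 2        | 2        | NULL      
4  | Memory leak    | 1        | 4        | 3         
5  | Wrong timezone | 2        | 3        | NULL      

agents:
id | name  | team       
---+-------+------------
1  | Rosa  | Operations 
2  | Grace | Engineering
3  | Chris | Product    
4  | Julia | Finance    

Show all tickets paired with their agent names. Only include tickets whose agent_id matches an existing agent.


INNER JOIN keeps only tickets rows whose agent_id matches an id in agents. Walk through each ticket:
  - ticket 1 (Crash on save): agent_id=NULL, no match -> dropped
  - ticket 2 (Bad redirect): agent_id=4 -> matches Julia
  - ticket 3 (Missing icon): agent_id=2 -> matches Grace
  - ticket 4 (Memory leak): agent_id=1 -> matches Rosa
  - ticket 5 (Wrong timezone): agent_id=2 -> matches Grace
So 1 of 5 rows is dropped.

SQL:
SELECT a.title, b.name AS agent
FROM tickets a
INNER JOIN agents b ON a.agent_id = b.id

Result:
title          | agent
---------------+------
Bad redirect   | Julia
Missing icon   | Grace
Memory leak    | Rosa 
Wrong timezone | Grace


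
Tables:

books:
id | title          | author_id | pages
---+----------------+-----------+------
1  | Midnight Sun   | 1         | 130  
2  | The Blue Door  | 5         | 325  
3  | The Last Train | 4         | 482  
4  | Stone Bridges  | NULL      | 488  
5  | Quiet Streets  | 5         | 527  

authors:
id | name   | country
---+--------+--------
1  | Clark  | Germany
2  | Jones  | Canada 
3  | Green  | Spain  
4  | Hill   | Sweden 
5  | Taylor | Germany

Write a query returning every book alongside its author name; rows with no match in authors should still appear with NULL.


LEFT JOIN keeps every row from books (the left table); where author_id has no match in authors, the author columns become NULL. Walk through each book:
  - book 1 (Midnight Sun): author_id=1 -> matches Clark
  - book 2 (The Blue Door): author_id=5 -> matches Taylor
  - book 3 (The Last Train): author_id=4 -> matches Hill
  - book 4 (Stone Bridges): author_id=NULL, no match -> kept with NULL
  - book 5 (Quiet Streets): author_id=5 -> matches Taylor
All 5 rows appear; 1 has NULL author.

SQL:
SELECT a.title, b.name AS author
FROM books a
LEFT JOIN authors b ON a.author_id = b.id

Result:
title          | author
---------------+-------
Midnight Sun   | Clark 
The Blue Door  | Taylor
The Last Train | Hill  
Stone Bridges  | NULL  
Quiet Streets  | Taylor


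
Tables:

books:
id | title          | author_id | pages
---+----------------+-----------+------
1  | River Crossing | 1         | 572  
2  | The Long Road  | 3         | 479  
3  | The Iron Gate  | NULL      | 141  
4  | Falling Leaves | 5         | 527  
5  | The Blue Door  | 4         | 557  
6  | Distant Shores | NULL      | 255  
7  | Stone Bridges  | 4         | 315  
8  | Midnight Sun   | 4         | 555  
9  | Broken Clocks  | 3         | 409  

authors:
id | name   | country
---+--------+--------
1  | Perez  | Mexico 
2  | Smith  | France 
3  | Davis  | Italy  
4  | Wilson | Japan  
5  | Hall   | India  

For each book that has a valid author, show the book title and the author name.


INNER JOIN keeps only books rows whose author_id matches an id in authors. Walk through each book:
  - book 1 (River Crossing): author_id=1 -> matches Perez
  - book 2 (The Long Road): author_id=3 -> matches Davis
  - book 3 (The Iron Gate): author_id=NULL, no match -> dropped
  - book 4 (Falling Leaves): author_id=5 -> matches Hall
  - book 5 (The Blue Door): author_id=4 -> matches Wilson
  - book 6 (Distant Shores): author_id=NULL, no match -> dropped
  - book 7 (Stone Bridges): author_id=4 -> matches Wilson
  - book 8 (Midnight Sun): author_id=4 -> matches Wilson
  - book 9 (Broken Clocks): author_id=3 -> matches Davis
So 2 of 9 rows are dropped.

SQL:
SELECT a.title, b.name AS author
FROM books a
INNER JOIN authors b ON a.author_id = b.id

Result:
title          | author
---------------+-------
River Crossing | Perez 
The Long Road  | Davis 
Falling Leaves | Hall  
The Blue Door  | Wilson
Stone Bridges  | Wilson
Midnight Sun   | Wilson
Broken Clocks  | Davis 


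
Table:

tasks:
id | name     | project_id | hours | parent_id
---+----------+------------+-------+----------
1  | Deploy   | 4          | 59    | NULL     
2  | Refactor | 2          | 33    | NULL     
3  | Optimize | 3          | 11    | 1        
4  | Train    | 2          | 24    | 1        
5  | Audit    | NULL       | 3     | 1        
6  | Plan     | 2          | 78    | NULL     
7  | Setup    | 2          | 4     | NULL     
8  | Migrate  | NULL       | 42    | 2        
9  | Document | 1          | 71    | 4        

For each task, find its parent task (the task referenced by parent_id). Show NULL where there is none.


This is a self-join: tasks is joined to a second copy of itself, matching each row's parent_id to another row's id. Use LEFT JOIN so rows with parent_id=NULL are kept.
  - task 1 (Deploy): parent_id=NULL -> NULL
  - task 2 (Refactor): parent_id=NULL -> NULL
  - task 3 (Optimize): parent_id=1 -> Deploy
  - task 4 (Train): parent_id=1 -> Deploy
  - task 5 (Audit): parent_id=1 -> Deploy
  - task 6 (Plan): parent_id=NULL -> NULL
  - task 7 (Setup): parent_id=NULL -> NULL
  - task 8 (Migrate): parent_id=2 -> Refactor
  - task 9 (Document): parent_id=4 -> Train

SQL:
SELECT a.name AS item, b.name AS parent
FROM tasks a
LEFT JOIN tasks b ON a.parent_id = b.id

Result:
item     | parent  
---------+---------
Deploy   | NULL    
Refactor | NULL    
Optimize | Deploy  
Train    | Deploy  
Audit    | Deploy  
Plan     | NULL    
Setup    | NULL    
Migrate  | Refactor
Document | Train   


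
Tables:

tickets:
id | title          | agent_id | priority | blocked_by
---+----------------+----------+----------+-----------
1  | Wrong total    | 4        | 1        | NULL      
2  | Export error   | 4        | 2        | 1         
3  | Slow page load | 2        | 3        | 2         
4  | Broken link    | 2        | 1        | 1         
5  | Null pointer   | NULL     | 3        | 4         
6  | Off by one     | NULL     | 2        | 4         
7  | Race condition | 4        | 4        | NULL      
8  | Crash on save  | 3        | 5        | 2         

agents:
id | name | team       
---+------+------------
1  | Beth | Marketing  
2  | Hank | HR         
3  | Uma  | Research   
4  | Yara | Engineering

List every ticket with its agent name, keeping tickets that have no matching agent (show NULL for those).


LEFT JOIN keeps every row from tickets (the left table); where agent_id has no match in agents, the agent columns become NULL. Walk through each ticket:
  - ticket 1 (Wrong total): agent_id=4 -> matches Yara
  - ticket 2 (Export error): agent_id=4 -> matches Yara
  - ticket 3 (Slow page load): agent_id=2 -> matches Hank
  - ticket 4 (Broken link): agent_id=2 -> matches Hank
  - ticket 5 (Null pointer): agent_id=NULL, no match -> kept with NULL
  - ticket 6 (Off by one): agent_id=NULL, no match -> kept with NULL
  - ticket 7 (Race condition): agent_id=4 -> matches Yara
  - ticket 8 (Crash on save): agent_id=3 -> matches Uma
All 8 rows appear; 2 have NULL agent.

SQL:
SELECT a.title, b.name AS agent
FROM tickets a
LEFT JOIN agents b ON a.agent_id = b.id

Result:
title          | agent
---------------+------
Wrong total    | Yara 
Export error   | Yara 
Slow page load | Hank 
Broken link    | Hank 
Null pointer   | NULL 
Off by one     | NULL 
Race condition | Yara 
Crash on save  | Uma  


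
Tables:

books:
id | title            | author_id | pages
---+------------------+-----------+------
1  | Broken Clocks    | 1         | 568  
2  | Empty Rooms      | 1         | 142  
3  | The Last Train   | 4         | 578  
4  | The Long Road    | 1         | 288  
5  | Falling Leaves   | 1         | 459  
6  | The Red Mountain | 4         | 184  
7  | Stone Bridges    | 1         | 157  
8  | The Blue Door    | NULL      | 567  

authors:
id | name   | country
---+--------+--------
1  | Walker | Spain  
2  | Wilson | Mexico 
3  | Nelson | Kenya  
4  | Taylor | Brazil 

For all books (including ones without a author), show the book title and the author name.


LEFT JOIN keeps every row from books (the left table); where author_id has no match in authors, the author columns become NULL. Walk through each book:
  - book 1 (Broken Clocks): author_id=1 -> matches Walker
  - book 2 (Empty Rooms): author_id=1 -> matches Walker
  - book 3 (The Last Train): author_id=4 -> matches Taylor
  - book 4 (The Long Road): author_id=1 -> matches Walker
  - book 5 (Falling Leaves): author_id=1 -> matches Walker
  - book 6 (The Red Mountain): author_id=4 -> matches Taylor
  - book 7 (Stone Bridges): author_id=1 -> matches Walker
  - book 8 (The Blue Door): author_id=NULL, no match -> kept with NULL
All 8 rows appear; 1 has NULL author.

SQL:
SELECT a.title, b.name AS author
FROM books a
LEFT JOIN authors b ON a.author_id = b.id

Result:
title            | author
-----------------+-------
Broken Clocks    | Walker
Empty Rooms      | Walker
The Last Train   | Taylor
The Long Road    | Walker
Falling Leaves   | Walker
The Red Mountain | Taylor
Stone Bridges    | Walker
The Blue Door    | NULL  


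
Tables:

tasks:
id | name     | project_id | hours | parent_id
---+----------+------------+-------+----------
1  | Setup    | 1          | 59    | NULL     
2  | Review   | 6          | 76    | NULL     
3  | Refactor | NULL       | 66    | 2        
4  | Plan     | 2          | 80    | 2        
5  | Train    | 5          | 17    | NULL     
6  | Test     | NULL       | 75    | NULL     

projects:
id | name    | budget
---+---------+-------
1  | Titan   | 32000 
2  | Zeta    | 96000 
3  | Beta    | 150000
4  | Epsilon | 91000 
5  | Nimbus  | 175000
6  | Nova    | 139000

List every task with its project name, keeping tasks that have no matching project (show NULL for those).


LEFT JOIN keeps every row from tasks (the left table); where project_id has no match in projects, the project columns become NULL. Walk through each task:
  - task 1 (Setup): project_id=1 -> matches Titan
  - task 2 (Review): project_id=6 -> matches Nova
  - task 3 (Refactor): project_id=NULL, no match -> kept with NULL
  - task 4 (Plan): project_id=2 -> matches Zeta
  - task 5 (Train): project_id=5 -> matches Nimbus
  - task 6 (Test): project_id=NULL, no match -> kept with NULL
All 6 rows appear; 2 have NULL project.

SQL:
SELECT a.name, b.name AS project
FROM tasks a
LEFT JOIN projects b ON a.project_id = b.id

Result:
name     | project
---------+--------
Setup    | Titan  
Review   | Nova   
Refactor | NULL   
Plan     | Zeta   
Train    | Nimbus 
Test     | NULL   


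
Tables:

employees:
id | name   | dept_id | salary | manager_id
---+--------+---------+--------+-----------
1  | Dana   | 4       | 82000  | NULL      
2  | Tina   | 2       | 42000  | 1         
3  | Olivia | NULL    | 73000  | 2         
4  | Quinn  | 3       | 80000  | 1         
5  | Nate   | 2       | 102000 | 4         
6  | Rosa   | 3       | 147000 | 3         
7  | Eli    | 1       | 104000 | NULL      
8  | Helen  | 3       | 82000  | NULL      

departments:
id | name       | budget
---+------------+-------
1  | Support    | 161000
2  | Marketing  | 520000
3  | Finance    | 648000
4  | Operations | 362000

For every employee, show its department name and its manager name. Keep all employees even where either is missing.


Two LEFT JOINs from the same base table employees: one to departments via dept_id, one to employees itself via manager_id. Both are LEFT so every employee is preserved.
Match against departments:
  - employee 1 (Dana): dept_id=4 -> matches Operations
  - employee 2 (Tina): dept_id=2 -> matches Marketing
  - employee 3 (Olivia): dept_id=NULL, no match -> kept with NULL
  - employee 4 (Quinn): dept_id=3 -> matches Finance
  - employee 5 (Nate): dept_id=2 -> matches Marketing
  - employee 6 (Rosa): dept_id=3 -> matches Finance
  - employee 7 (Eli): dept_id=1 -> matches Support
  - employee 8 (Helen): dept_id=3 -> matches Finance
Match against employees (self):
  - employee 1 (Dana): manager_id=NULL -> NULL
  - employee 2 (Tina): manager_id=1 -> Dana
  - employee 3 (Olivia): manager_id=2 -> Tina
  - employee 4 (Quinn): manager_id=1 -> Dana
  - employee 5 (Nate): manager_id=4 -> Quinn
  - employee 6 (Rosa): manager_id=3 -> Olivia
  - employee 7 (Eli): manager_id=NULL -> NULL
  - employee 8 (Helen): manager_id=NULL -> NULL

SQL:
SELECT a.name, b.name AS department, c.name AS manager
FROM employees a
LEFT JOIN departments b ON a.dept_id = b.id
LEFT JOIN employees c ON a.manager_id = c.id

Result:
name   | department | manager
-------+------------+--------
Dana   | Operations | NULL   
Tina   | Marketing  | Dana   
Olivia | NULL       | Tina   
Quinn  | Finance    | Dana   
Nate   | Marketing  | Quinn  
Rosa   | Finance    | Olivia 
Eli    | Support    | NULL   
Helen  | Finance    | NULL   


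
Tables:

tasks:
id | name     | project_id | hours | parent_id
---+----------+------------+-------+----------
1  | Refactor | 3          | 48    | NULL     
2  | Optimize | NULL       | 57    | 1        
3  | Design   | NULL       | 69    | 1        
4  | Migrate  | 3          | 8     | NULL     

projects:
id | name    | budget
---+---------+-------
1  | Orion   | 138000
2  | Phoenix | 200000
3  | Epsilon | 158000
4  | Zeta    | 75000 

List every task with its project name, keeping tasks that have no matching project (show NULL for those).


LEFT JOIN keeps every row from tasks (the left table); where project_id has no match in projects, the project columns become NULL. Walk through each task:
  - task 1 (Refactor): project_id=3 -> matches Epsilon
  - task 2 (Optimize): project_id=NULL, no match -> kept with NULL
  - task 3 (Design): project_id=NULL, no match -> kept with NULL
  - task 4 (Migrate): project_id=3 -> matches Epsilon
All 4 rows appear; 2 have NULL project.

SQL:
SELECT a.name, b.name AS project
FROM tasks a
LEFT JOIN projects b ON a.project_id = b.id

Result:
name     | project
---------+--------
Refactor | Epsilon
Optimize | NULL   
Design   | NULL   
Migrate  | Epsilon


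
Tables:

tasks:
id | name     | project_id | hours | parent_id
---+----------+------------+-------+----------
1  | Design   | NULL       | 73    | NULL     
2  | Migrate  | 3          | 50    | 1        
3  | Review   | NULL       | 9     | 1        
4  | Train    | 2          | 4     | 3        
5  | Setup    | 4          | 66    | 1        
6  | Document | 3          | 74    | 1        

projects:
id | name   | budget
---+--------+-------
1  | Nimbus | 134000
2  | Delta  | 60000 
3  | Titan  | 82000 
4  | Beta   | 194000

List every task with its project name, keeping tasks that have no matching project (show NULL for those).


LEFT JOIN keeps every row from tasks (the left table); where project_id has no match in projects, the project columns become NULL. Walk through each task:
  - task 1 (Design): project_id=NULL, no match -> kept with NULL
  - task 2 (Migrate): project_id=3 -> matches Titan
  - task 3 (Review): project_id=NULL, no match -> kept with NULL
  - task 4 (Train): project_id=2 -> matches Delta
  - task 5 (Setup): project_id=4 -> matches Beta
  - task 6 (Document): project_id=3 -> matches Titan
All 6 rows appear; 2 have NULL project.

SQL:
SELECT a.name, b.name AS project
FROM tasks a
LEFT JOIN projects b ON a.project_id = b.id

Result:
name     | project
---------+--------
Design   | NULL   
Migrate  | Titan  
Review   | NULL   
Train    | Delta  
Setup    | Beta   
Document | Titan  


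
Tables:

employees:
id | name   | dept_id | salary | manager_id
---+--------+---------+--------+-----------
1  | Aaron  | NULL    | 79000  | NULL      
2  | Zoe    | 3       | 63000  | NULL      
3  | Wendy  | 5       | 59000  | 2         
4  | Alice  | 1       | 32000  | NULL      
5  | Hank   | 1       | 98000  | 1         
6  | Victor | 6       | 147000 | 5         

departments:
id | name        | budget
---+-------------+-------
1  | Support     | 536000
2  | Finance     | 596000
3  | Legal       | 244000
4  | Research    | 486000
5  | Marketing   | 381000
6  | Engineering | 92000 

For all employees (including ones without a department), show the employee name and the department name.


LEFT JOIN keeps every row from employees (the left table); where dept_id has no match in departments, the department columns become NULL. Walk through each employee:
  - employee 1 (Aaron): dept_id=NULL, no match -> kept with NULL
  - employee 2 (Zoe): dept_id=3 -> matches Legal
  - employee 3 (Wendy): dept_id=5 -> matches Marketing
  - employee 4 (Alice): dept_id=1 -> matches Support
  - employee 5 (Hank): dept_id=1 -> matches Support
  - employee 6 (Victor): dept_id=6 -> matches Engineering
All 6 rows appear; 1 has NULL department.

SQL:
SELECT a.name, b.name AS department
FROM employees a
LEFT JOIN departments b ON a.dept_id = b.id

Result:
name   | department 
-------+------------
Aaron  | NULL       
Zoe    | Legal      
Wendy  | Marketing  
Alice  | Support    
Hank   | Support    
Victor | Engineering
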